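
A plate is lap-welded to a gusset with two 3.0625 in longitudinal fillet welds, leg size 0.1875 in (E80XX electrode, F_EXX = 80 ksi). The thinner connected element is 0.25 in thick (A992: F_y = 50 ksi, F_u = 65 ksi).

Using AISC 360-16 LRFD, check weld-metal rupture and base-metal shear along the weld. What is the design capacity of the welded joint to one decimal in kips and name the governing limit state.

29.2 kips (weld metal governs)

Weld metal: throat = 0.707×0.1875 = 0.13256 in, L = 2×3.0625 = 6.125 in. φR_n = 0.75 × 0.6 × 80 × 0.13256 × 6.125 = 29.2 kips.
Base metal shear (0.25 in plate): yield φR_n = 1.0×0.6×50×0.25×6.125 = 45.9 kips; rupture φR_n = 0.75×0.6×65×0.25×6.125 = 44.8 kips; take 44.8 kips (rupture).
Governing: min(29.2, 44.8) = 29.2 kips → weld metal.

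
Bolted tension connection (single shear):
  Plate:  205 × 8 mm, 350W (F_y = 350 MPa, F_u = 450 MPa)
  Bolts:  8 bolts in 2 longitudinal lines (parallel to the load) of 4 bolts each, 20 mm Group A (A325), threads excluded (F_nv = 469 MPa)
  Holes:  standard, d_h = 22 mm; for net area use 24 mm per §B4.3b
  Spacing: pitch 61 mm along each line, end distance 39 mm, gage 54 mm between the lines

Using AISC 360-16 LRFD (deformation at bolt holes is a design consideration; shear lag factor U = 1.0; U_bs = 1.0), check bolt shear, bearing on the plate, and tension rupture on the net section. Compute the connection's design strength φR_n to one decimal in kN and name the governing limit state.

Bolt shear: A_b = π(20)²/4 = 314.16 mm². φR_n = 0.75 × 469 × 314.16 × 8 × 1 = 884.0 kN.
Bearing (8 mm plate, F_u = 450 MPa): end bolts L_c = 39 − 22/2 = 28, R_n = min(1.2×28×8×450, 2.4×20×8×450) = 120.96 kN/bolt; interior L_c = 61 − 22 = 39, R_n = 168.48 kN/bolt. φR_n = 0.75 × (2×120.96 + 6×168.48) = 939.6 kN.
Tension rupture (net): A_n = (205 − 2×24)×8 = 1256 mm² (U = 1.0, A_e = A_n). φR_n = 0.75 × 450 × 1256 = 423.9 kN.
Governing: min(884.0, 939.6, 423.9) = 423.9 kN → net-section rupture.

423.9 kN (net-section rupture governs)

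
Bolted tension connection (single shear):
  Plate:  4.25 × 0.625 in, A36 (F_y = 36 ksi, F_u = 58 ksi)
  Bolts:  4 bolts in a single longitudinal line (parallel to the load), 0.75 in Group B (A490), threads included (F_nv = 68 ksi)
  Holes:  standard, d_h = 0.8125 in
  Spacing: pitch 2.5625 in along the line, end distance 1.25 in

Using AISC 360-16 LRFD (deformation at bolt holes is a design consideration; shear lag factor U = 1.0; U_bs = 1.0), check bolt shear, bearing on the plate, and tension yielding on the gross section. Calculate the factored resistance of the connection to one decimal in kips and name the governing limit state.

86.1 kips (gross-section yield governs)

Bolt shear: A_b = π(0.75)²/4 = 0.44179 in². φR_n = 0.75 × 68 × 0.44179 × 4 × 1 = 90.1 kips.
Bearing (0.625 in plate, F_u = 58 ksi): end bolts L_c = 1.25 − 0.8125/2 = 0.84375, R_n = min(1.2×0.84375×0.625×58, 2.4×0.75×0.625×58) = 36.703 kips/bolt; interior L_c = 2.5625 − 0.8125 = 1.75, R_n = 65.25 kips/bolt. φR_n = 0.75 × (1×36.703 + 3×65.25) = 174.3 kips.
Tension yield (gross): A_g = 4.25×0.625 = 2.6563 in². φR_n = 0.90 × 36 × 2.6563 = 86.1 kips.
Governing: min(90.1, 174.3, 86.1) = 86.1 kips → gross-section yield.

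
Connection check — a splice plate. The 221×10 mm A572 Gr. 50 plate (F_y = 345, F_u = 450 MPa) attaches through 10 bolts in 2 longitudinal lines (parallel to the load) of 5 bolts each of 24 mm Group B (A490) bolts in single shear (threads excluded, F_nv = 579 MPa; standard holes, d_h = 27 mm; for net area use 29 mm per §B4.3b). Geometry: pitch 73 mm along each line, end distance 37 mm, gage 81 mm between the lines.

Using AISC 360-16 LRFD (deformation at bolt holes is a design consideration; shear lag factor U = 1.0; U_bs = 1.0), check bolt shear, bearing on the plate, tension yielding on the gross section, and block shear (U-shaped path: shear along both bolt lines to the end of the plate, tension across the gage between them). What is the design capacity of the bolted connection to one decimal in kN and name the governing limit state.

686.2 kN (gross-section yield governs)

Bolt shear: A_b = π(24)²/4 = 452.39 mm². φR_n = 0.75 × 579 × 452.39 × 10 × 1 = 1964.5 kN.
Bearing (10 mm plate, F_u = 450 MPa): end bolts L_c = 37 − 27/2 = 23.5, R_n = min(1.2×23.5×10×450, 2.4×24×10×450) = 126.9 kN/bolt; interior L_c = 73 − 27 = 46, R_n = 248.4 kN/bolt. φR_n = 0.75 × (2×126.9 + 8×248.4) = 1680.8 kN.
Tension yield (gross): A_g = 221×10 = 2210 mm². φR_n = 0.90 × 345 × 2210 = 686.2 kN.
Block shear: shear path 2×[37+4×73] = 2×329 mm, A_gv = 6580, A_nv = 2×(329 − 4.5×29)×10 = 3970 mm²; tension across gage: (81 − 1×29)×10 = 520 mm². R_n = min(0.6×450×3970, 0.6×345×6580) + 1.0×450×520 = min(1071.9, 1362.1) + 234 = 1305.9 kN. φR_n = 0.75 × 1305.9 = 979.4 kN.
Governing: min(1964.5, 1680.8, 686.2, 979.4) = 686.2 kN → gross-section yield.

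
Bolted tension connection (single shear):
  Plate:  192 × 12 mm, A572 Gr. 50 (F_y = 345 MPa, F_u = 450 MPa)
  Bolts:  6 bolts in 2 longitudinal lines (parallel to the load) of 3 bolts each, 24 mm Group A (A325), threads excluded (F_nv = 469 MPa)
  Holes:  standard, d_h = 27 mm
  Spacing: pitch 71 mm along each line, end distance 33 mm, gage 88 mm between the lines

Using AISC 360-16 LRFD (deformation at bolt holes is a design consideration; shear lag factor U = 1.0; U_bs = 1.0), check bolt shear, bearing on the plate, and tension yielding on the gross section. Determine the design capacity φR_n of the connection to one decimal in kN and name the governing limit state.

Bolt shear: A_b = π(24)²/4 = 452.39 mm². φR_n = 0.75 × 469 × 452.39 × 6 × 1 = 954.8 kN.
Bearing (12 mm plate, F_u = 450 MPa): end bolts L_c = 33 − 27/2 = 19.5, R_n = min(1.2×19.5×12×450, 2.4×24×12×450) = 126.36 kN/bolt; interior L_c = 71 − 27 = 44, R_n = 285.12 kN/bolt. φR_n = 0.75 × (2×126.36 + 4×285.12) = 1044.9 kN.
Tension yield (gross): A_g = 192×12 = 2304 mm². φR_n = 0.90 × 345 × 2304 = 715.4 kN.
Governing: min(954.8, 1044.9, 715.4) = 715.4 kN → gross-section yield.

715.4 kN (gross-section yield governs)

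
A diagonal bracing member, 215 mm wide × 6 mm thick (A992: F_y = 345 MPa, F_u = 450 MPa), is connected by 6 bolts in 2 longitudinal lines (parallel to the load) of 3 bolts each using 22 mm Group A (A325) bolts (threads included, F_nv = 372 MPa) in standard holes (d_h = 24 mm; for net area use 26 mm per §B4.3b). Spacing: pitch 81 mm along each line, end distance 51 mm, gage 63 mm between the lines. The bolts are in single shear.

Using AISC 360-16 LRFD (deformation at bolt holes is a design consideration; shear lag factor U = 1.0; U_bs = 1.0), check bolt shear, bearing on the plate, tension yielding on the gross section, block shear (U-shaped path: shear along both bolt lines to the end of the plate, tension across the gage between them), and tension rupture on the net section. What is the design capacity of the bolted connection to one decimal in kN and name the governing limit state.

Bolt shear: A_b = π(22)²/4 = 380.13 mm². φR_n = 0.75 × 372 × 380.13 × 6 × 1 = 636.3 kN.
Bearing (6 mm plate, F_u = 450 MPa): end bolts L_c = 51 − 24/2 = 39, R_n = min(1.2×39×6×450, 2.4×22×6×450) = 126.36 kN/bolt; interior L_c = 81 − 24 = 57, R_n = 142.56 kN/bolt. φR_n = 0.75 × (2×126.36 + 4×142.56) = 617.2 kN.
Tension yield (gross): A_g = 215×6 = 1290 mm². φR_n = 0.90 × 345 × 1290 = 400.5 kN.
Block shear: shear path 2×[51+2×81] = 2×213 mm, A_gv = 2556, A_nv = 2×(213 − 2.5×26)×6 = 1776 mm²; tension across gage: (63 − 1×26)×6 = 222 mm². R_n = min(0.6×450×1776, 0.6×345×2556) + 1.0×450×222 = min(479.52, 529.09) + 99.9 = 579.42 kN. φR_n = 0.75 × 579.42 = 434.6 kN.
Tension rupture (net): A_n = (215 − 2×26)×6 = 978 mm² (U = 1.0, A_e = A_n). φR_n = 0.75 × 450 × 978 = 330.1 kN.
Governing: min(636.3, 617.2, 400.5, 434.6, 330.1) = 330.1 kN → net-section rupture.

330.1 kN (net-section rupture governs)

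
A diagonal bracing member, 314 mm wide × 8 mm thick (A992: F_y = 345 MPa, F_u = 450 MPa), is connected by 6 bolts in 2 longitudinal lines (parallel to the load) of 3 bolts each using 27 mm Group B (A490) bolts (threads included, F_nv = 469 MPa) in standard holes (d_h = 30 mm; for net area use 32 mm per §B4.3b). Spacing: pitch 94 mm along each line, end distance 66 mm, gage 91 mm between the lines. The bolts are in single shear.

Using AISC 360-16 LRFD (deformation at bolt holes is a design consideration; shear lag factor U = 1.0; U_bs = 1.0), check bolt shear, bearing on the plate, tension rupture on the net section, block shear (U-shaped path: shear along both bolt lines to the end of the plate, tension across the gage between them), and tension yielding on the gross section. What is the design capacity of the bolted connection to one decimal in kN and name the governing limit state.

Bolt shear: A_b = π(27)²/4 = 572.56 mm². φR_n = 0.75 × 469 × 572.56 × 6 × 1 = 1208.4 kN.
Bearing (8 mm plate, F_u = 450 MPa): end bolts L_c = 66 − 30/2 = 51, R_n = min(1.2×51×8×450, 2.4×27×8×450) = 220.32 kN/bolt; interior L_c = 94 − 30 = 64, R_n = 233.28 kN/bolt. φR_n = 0.75 × (2×220.32 + 4×233.28) = 1030.3 kN.
Tension rupture (net): A_n = (314 − 2×32)×8 = 2000 mm² (U = 1.0, A_e = A_n). φR_n = 0.75 × 450 × 2000 = 675.0 kN.
Block shear: shear path 2×[66+2×94] = 2×254 mm, A_gv = 4064, A_nv = 2×(254 − 2.5×32)×8 = 2784 mm²; tension across gage: (91 − 1×32)×8 = 472 mm². R_n = min(0.6×450×2784, 0.6×345×4064) + 1.0×450×472 = min(751.68, 841.25) + 212.4 = 964.08 kN. φR_n = 0.75 × 964.08 = 723.1 kN.
Tension yield (gross): A_g = 314×8 = 2512 mm². φR_n = 0.90 × 345 × 2512 = 780.0 kN.
Governing: min(1208.4, 1030.3, 675.0, 723.1, 780.0) = 675.0 kN → net-section rupture.

675.0 kN (net-section rupture governs)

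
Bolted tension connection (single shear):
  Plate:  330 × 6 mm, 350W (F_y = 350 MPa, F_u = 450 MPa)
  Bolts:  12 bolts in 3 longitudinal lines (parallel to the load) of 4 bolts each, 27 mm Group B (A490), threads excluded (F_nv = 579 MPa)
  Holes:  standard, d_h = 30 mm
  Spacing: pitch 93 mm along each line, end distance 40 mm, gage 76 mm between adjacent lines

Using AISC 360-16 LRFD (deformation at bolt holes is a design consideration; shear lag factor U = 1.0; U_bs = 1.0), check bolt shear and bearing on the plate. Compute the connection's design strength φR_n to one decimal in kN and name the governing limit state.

1363.2 kN (bearing governs)

Bolt shear: A_b = π(27)²/4 = 572.56 mm². φR_n = 0.75 × 579 × 572.56 × 12 × 1 = 2983.6 kN.
Bearing (6 mm plate, F_u = 450 MPa): end bolts L_c = 40 − 30/2 = 25, R_n = min(1.2×25×6×450, 2.4×27×6×450) = 81 kN/bolt; interior L_c = 93 − 30 = 63, R_n = 174.96 kN/bolt. φR_n = 0.75 × (3×81 + 9×174.96) = 1363.2 kN.
Governing: min(2983.6, 1363.2) = 1363.2 kN → bearing.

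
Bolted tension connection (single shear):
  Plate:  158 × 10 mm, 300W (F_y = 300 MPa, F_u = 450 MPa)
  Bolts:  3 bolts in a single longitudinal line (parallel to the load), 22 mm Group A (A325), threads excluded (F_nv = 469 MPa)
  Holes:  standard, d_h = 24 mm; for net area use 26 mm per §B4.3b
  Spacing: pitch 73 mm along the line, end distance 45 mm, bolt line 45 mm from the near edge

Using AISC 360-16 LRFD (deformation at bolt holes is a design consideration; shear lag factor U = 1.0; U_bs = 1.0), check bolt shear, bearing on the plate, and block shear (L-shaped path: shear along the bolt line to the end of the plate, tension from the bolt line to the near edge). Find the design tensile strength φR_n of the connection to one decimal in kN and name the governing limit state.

363.2 kN (block shear governs)

Bolt shear: A_b = π(22)²/4 = 380.13 mm². φR_n = 0.75 × 469 × 380.13 × 3 × 1 = 401.1 kN.
Bearing (10 mm plate, F_u = 450 MPa): end bolts L_c = 45 − 24/2 = 33, R_n = min(1.2×33×10×450, 2.4×22×10×450) = 178.2 kN/bolt; interior L_c = 73 − 24 = 49, R_n = 237.6 kN/bolt. φR_n = 0.75 × (1×178.2 + 2×237.6) = 490.1 kN.
Block shear: shear path 1×[45+2×73] = 1×191 mm, A_gv = 1910, A_nv = 1×(191 − 2.5×26)×10 = 1260 mm²; tension to near edge: (45 − 0.5×26)×10 = 320 mm². R_n = min(0.6×450×1260, 0.6×300×1910) + 1.0×450×320 = min(340.2, 343.8) + 144 = 484.2 kN. φR_n = 0.75 × 484.2 = 363.2 kN.
Governing: min(401.1, 490.1, 363.2) = 363.2 kN → block shear.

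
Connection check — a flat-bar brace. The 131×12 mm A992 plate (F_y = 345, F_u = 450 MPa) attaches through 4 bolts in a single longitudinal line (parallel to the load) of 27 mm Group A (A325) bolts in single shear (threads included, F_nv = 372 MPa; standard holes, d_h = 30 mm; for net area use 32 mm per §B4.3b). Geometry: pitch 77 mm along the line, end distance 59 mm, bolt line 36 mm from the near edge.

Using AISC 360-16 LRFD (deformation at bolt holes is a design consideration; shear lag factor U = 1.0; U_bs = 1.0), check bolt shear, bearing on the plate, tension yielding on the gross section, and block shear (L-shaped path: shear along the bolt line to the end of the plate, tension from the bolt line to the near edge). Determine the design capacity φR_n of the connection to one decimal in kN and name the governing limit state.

488.1 kN (gross-section yield governs)

Bolt shear: A_b = π(27)²/4 = 572.56 mm². φR_n = 0.75 × 372 × 572.56 × 4 × 1 = 639.0 kN.
Bearing (12 mm plate, F_u = 450 MPa): end bolts L_c = 59 − 30/2 = 44, R_n = min(1.2×44×12×450, 2.4×27×12×450) = 285.12 kN/bolt; interior L_c = 77 − 30 = 47, R_n = 304.56 kN/bolt. φR_n = 0.75 × (1×285.12 + 3×304.56) = 899.1 kN.
Tension yield (gross): A_g = 131×12 = 1572 mm². φR_n = 0.90 × 345 × 1572 = 488.1 kN.
Block shear: shear path 1×[59+3×77] = 1×290 mm, A_gv = 3480, A_nv = 1×(290 − 3.5×32)×12 = 2136 mm²; tension to near edge: (36 − 0.5×32)×12 = 240 mm². R_n = min(0.6×450×2136, 0.6×345×3480) + 1.0×450×240 = min(576.72, 720.36) + 108 = 684.72 kN. φR_n = 0.75 × 684.72 = 513.5 kN.
Governing: min(639.0, 899.1, 488.1, 513.5) = 488.1 kN → gross-section yield.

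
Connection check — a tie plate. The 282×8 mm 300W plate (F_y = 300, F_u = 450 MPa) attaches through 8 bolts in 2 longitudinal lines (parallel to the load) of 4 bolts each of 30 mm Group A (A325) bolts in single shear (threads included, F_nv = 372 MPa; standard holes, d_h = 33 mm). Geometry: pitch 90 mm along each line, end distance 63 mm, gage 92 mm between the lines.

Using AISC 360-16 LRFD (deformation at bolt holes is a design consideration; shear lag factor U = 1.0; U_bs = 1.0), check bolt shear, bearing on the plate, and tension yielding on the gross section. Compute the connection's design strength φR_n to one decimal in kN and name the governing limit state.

609.1 kN (gross-section yield governs)

Bolt shear: A_b = π(30)²/4 = 706.86 mm². φR_n = 0.75 × 372 × 706.86 × 8 × 1 = 1577.7 kN.
Bearing (8 mm plate, F_u = 450 MPa): end bolts L_c = 63 − 33/2 = 46.5, R_n = min(1.2×46.5×8×450, 2.4×30×8×450) = 200.88 kN/bolt; interior L_c = 90 − 33 = 57, R_n = 246.24 kN/bolt. φR_n = 0.75 × (2×200.88 + 6×246.24) = 1409.4 kN.
Tension yield (gross): A_g = 282×8 = 2256 mm². φR_n = 0.90 × 300 × 2256 = 609.1 kN.
Governing: min(1577.7, 1409.4, 609.1) = 609.1 kN → gross-section yield.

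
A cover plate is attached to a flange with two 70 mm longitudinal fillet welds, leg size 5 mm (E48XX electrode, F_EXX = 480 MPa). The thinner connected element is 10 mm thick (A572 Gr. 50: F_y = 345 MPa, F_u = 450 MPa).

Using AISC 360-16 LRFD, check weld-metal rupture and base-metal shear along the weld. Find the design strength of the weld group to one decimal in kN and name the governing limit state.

106.9 kN (weld metal governs)

Weld metal: throat = 0.707×5 = 3.535 mm, L = 2×70 = 140 mm. φR_n = 0.75 × 0.6 × 480 × 3.535 × 140 = 106.9 kN.
Base metal shear (10 mm plate): yield φR_n = 1.0×0.6×345×10×140 = 289.8 kN; rupture φR_n = 0.75×0.6×450×10×140 = 283.5 kN; take 283.5 kN (rupture).
Governing: min(106.9, 283.5) = 106.9 kN → weld metal.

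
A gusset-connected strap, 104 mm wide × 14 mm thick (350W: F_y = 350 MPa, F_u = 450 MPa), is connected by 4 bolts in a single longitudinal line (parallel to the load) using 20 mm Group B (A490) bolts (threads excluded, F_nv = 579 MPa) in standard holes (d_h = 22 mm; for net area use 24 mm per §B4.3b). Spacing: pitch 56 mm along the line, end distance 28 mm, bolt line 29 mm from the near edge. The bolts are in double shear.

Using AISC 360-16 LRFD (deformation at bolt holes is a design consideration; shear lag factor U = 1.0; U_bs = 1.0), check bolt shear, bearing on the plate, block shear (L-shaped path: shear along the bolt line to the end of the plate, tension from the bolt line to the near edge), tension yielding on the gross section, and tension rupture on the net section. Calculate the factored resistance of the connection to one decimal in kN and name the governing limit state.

378.0 kN (net-section rupture governs)

Bolt shear: A_b = π(20)²/4 = 314.16 mm². φR_n = 0.75 × 579 × 314.16 × 4 × 2 = 1091.4 kN.
Bearing (14 mm plate, F_u = 450 MPa): end bolts L_c = 28 − 22/2 = 17, R_n = min(1.2×17×14×450, 2.4×20×14×450) = 128.52 kN/bolt; interior L_c = 56 − 22 = 34, R_n = 257.04 kN/bolt. φR_n = 0.75 × (1×128.52 + 3×257.04) = 674.7 kN.
Block shear: shear path 1×[28+3×56] = 1×196 mm, A_gv = 2744, A_nv = 1×(196 − 3.5×24)×14 = 1568 mm²; tension to near edge: (29 − 0.5×24)×14 = 238 mm². R_n = min(0.6×450×1568, 0.6×350×2744) + 1.0×450×238 = min(423.36, 576.24) + 107.1 = 530.46 kN. φR_n = 0.75 × 530.46 = 397.8 kN.
Tension yield (gross): A_g = 104×14 = 1456 mm². φR_n = 0.90 × 350 × 1456 = 458.6 kN.
Tension rupture (net): A_n = (104 − 1×24)×14 = 1120 mm² (U = 1.0, A_e = A_n). φR_n = 0.75 × 450 × 1120 = 378.0 kN.
Governing: min(1091.4, 674.7, 397.8, 458.6, 378.0) = 378.0 kN → net-section rupture.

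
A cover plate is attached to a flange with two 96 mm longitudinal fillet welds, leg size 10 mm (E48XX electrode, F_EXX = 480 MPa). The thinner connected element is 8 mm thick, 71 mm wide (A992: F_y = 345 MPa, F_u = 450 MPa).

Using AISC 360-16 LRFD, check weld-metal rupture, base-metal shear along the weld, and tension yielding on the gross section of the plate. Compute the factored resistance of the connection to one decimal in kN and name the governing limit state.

176.4 kN (gross-section yield governs)

Weld metal: throat = 0.707×10 = 7.07 mm, L = 2×96 = 192 mm. φR_n = 0.75 × 0.6 × 480 × 7.07 × 192 = 293.2 kN.
Base metal shear (8 mm plate): yield φR_n = 1.0×0.6×345×8×192 = 318.0 kN; rupture φR_n = 0.75×0.6×450×8×192 = 311.0 kN; take 311.0 kN (rupture).
Tension yield (gross): A_g = 71×8 = 568 mm². φR_n = 0.90 × 345 × 568 = 176.4 kN.
Governing: min(293.2, 311.0, 176.4) = 176.4 kN → gross-section yield.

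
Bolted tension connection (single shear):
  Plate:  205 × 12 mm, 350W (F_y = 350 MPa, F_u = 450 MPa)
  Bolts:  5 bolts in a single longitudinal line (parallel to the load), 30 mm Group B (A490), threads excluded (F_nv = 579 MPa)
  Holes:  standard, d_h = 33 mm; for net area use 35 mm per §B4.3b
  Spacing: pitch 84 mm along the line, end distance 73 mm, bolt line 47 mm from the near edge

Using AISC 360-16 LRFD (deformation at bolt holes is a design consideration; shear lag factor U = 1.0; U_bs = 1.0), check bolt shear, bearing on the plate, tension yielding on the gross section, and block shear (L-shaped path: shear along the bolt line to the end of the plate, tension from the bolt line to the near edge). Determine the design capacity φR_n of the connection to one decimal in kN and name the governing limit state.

Bolt shear: A_b = π(30)²/4 = 706.86 mm². φR_n = 0.75 × 579 × 706.86 × 5 × 1 = 1534.8 kN.
Bearing (12 mm plate, F_u = 450 MPa): end bolts L_c = 73 − 33/2 = 56.5, R_n = min(1.2×56.5×12×450, 2.4×30×12×450) = 366.12 kN/bolt; interior L_c = 84 − 33 = 51, R_n = 330.48 kN/bolt. φR_n = 0.75 × (1×366.12 + 4×330.48) = 1266.0 kN.
Tension yield (gross): A_g = 205×12 = 2460 mm². φR_n = 0.90 × 350 × 2460 = 774.9 kN.
Block shear: shear path 1×[73+4×84] = 1×409 mm, A_gv = 4908, A_nv = 1×(409 − 4.5×35)×12 = 3018 mm²; tension to near edge: (47 − 0.5×35)×12 = 354 mm². R_n = min(0.6×450×3018, 0.6×350×4908) + 1.0×450×354 = min(814.86, 1030.7) + 159.3 = 974.16 kN. φR_n = 0.75 × 974.16 = 730.6 kN.
Governing: min(1534.8, 1266.0, 774.9, 730.6) = 730.6 kN → block shear.

730.6 kN (block shear governs)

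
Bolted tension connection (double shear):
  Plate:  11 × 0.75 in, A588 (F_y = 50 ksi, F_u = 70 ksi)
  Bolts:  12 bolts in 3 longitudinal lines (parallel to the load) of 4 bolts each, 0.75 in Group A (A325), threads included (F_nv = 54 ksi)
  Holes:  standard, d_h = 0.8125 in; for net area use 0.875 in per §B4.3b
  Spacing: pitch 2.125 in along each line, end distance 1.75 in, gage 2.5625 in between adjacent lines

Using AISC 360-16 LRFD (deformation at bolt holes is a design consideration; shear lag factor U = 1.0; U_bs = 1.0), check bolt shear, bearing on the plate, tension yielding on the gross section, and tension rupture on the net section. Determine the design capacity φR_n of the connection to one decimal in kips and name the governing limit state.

329.8 kips (net-section rupture governs)

Bolt shear: A_b = π(0.75)²/4 = 0.44179 in². φR_n = 0.75 × 54 × 0.44179 × 12 × 2 = 429.4 kips.
Bearing (0.75 in plate, F_u = 70 ksi): end bolts L_c = 1.75 − 0.8125/2 = 1.34375, R_n = min(1.2×1.34375×0.75×70, 2.4×0.75×0.75×70) = 84.656 kips/bolt; interior L_c = 2.125 − 0.8125 = 1.3125, R_n = 82.688 kips/bolt. φR_n = 0.75 × (3×84.656 + 9×82.688) = 748.6 kips.
Tension yield (gross): A_g = 11×0.75 = 8.25 in². φR_n = 0.90 × 50 × 8.25 = 371.3 kips.
Tension rupture (net): A_n = (11 − 3×0.875)×0.75 = 6.2813 in² (U = 1.0, A_e = A_n). φR_n = 0.75 × 70 × 6.2813 = 329.8 kips.
Governing: min(429.4, 748.6, 371.3, 329.8) = 329.8 kips → net-section rupture.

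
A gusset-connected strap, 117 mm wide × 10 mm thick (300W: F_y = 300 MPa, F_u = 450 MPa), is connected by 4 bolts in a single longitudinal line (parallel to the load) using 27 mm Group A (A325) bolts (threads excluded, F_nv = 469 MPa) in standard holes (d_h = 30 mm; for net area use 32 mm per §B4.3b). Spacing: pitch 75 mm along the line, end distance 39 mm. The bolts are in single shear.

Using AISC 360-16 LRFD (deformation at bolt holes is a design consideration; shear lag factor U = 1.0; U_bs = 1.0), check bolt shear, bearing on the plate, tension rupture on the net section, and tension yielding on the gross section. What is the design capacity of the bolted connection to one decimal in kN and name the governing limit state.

286.9 kN (net-section rupture governs)

Bolt shear: A_b = π(27)²/4 = 572.56 mm². φR_n = 0.75 × 469 × 572.56 × 4 × 1 = 805.6 kN.
Bearing (10 mm plate, F_u = 450 MPa): end bolts L_c = 39 − 30/2 = 24, R_n = min(1.2×24×10×450, 2.4×27×10×450) = 129.6 kN/bolt; interior L_c = 75 − 30 = 45, R_n = 243 kN/bolt. φR_n = 0.75 × (1×129.6 + 3×243) = 644.0 kN.
Tension rupture (net): A_n = (117 − 1×32)×10 = 850 mm² (U = 1.0, A_e = A_n). φR_n = 0.75 × 450 × 850 = 286.9 kN.
Tension yield (gross): A_g = 117×10 = 1170 mm². φR_n = 0.90 × 300 × 1170 = 315.9 kN.
Governing: min(805.6, 644.0, 286.9, 315.9) = 286.9 kN → net-section rupture.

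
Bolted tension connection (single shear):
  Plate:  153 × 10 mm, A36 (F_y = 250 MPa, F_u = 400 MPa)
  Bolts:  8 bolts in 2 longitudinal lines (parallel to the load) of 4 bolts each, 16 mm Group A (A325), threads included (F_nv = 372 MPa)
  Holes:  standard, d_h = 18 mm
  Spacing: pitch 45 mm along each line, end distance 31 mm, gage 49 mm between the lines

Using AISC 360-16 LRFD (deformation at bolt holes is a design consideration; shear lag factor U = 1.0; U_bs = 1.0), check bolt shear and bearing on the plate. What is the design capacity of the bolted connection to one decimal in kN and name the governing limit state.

Bolt shear: A_b = π(16)²/4 = 201.06 mm². φR_n = 0.75 × 372 × 201.06 × 8 × 1 = 448.8 kN.
Bearing (10 mm plate, F_u = 400 MPa): end bolts L_c = 31 − 18/2 = 22, R_n = min(1.2×22×10×400, 2.4×16×10×400) = 105.6 kN/bolt; interior L_c = 45 − 18 = 27, R_n = 129.6 kN/bolt. φR_n = 0.75 × (2×105.6 + 6×129.6) = 741.6 kN.
Governing: min(448.8, 741.6) = 448.8 kN → bolt shear.

448.8 kN (bolt shear governs)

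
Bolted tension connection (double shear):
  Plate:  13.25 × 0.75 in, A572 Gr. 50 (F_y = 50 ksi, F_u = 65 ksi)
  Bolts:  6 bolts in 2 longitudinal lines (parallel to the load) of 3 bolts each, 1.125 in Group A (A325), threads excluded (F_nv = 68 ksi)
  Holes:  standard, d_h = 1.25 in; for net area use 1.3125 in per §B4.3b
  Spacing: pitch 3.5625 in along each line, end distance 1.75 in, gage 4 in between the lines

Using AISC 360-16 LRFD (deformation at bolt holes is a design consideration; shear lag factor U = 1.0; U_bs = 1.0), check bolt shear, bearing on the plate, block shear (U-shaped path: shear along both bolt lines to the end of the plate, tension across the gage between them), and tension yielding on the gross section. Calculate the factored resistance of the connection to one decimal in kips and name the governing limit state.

343.7 kips (block shear governs)

Bolt shear: A_b = π(1.125)²/4 = 0.99402 in². φR_n = 0.75 × 68 × 0.99402 × 6 × 2 = 608.3 kips.
Bearing (0.75 in plate, F_u = 65 ksi): end bolts L_c = 1.75 − 1.25/2 = 1.125, R_n = min(1.2×1.125×0.75×65, 2.4×1.125×0.75×65) = 65.813 kips/bolt; interior L_c = 3.5625 − 1.25 = 2.3125, R_n = 131.63 kips/bolt. φR_n = 0.75 × (2×65.813 + 4×131.63) = 493.6 kips.
Block shear: shear path 2×[1.75+2×3.5625] = 2×8.875 in, A_gv = 13.313, A_nv = 2×(8.875 − 2.5×1.3125)×0.75 = 8.3906 in²; tension across gage: (4 − 1×1.3125)×0.75 = 2.0156 in². R_n = min(0.6×65×8.3906, 0.6×50×13.313) + 1.0×65×2.0156 = min(327.23, 399.39) + 131.01 = 458.24 kips. φR_n = 0.75 × 458.24 = 343.7 kips.
Tension yield (gross): A_g = 13.25×0.75 = 9.9375 in². φR_n = 0.90 × 50 × 9.9375 = 447.2 kips.
Governing: min(608.3, 493.6, 343.7, 447.2) = 343.7 kips → block shear.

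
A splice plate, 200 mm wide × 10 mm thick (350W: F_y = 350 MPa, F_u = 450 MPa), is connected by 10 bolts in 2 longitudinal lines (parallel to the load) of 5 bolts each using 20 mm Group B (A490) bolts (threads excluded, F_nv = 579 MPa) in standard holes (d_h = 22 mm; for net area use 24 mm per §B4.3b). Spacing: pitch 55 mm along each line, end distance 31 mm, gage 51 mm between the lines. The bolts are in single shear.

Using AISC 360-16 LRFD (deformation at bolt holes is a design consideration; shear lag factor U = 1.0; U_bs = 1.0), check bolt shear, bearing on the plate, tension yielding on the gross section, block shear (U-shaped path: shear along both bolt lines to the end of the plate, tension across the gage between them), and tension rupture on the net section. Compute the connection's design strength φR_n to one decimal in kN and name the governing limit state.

513.0 kN (net-section rupture governs)

Bolt shear: A_b = π(20)²/4 = 314.16 mm². φR_n = 0.75 × 579 × 314.16 × 10 × 1 = 1364.2 kN.
Bearing (10 mm plate, F_u = 450 MPa): end bolts L_c = 31 − 22/2 = 20, R_n = min(1.2×20×10×450, 2.4×20×10×450) = 108 kN/bolt; interior L_c = 55 − 22 = 33, R_n = 178.2 kN/bolt. φR_n = 0.75 × (2×108 + 8×178.2) = 1231.2 kN.
Tension yield (gross): A_g = 200×10 = 2000 mm². φR_n = 0.90 × 350 × 2000 = 630.0 kN.
Block shear: shear path 2×[31+4×55] = 2×251 mm, A_gv = 5020, A_nv = 2×(251 − 4.5×24)×10 = 2860 mm²; tension across gage: (51 − 1×24)×10 = 270 mm². R_n = min(0.6×450×2860, 0.6×350×5020) + 1.0×450×270 = min(772.2, 1054.2) + 121.5 = 893.7 kN. φR_n = 0.75 × 893.7 = 670.3 kN.
Tension rupture (net): A_n = (200 − 2×24)×10 = 1520 mm² (U = 1.0, A_e = A_n). φR_n = 0.75 × 450 × 1520 = 513.0 kN.
Governing: min(1364.2, 1231.2, 630.0, 670.3, 513.0) = 513.0 kN → net-section rupture.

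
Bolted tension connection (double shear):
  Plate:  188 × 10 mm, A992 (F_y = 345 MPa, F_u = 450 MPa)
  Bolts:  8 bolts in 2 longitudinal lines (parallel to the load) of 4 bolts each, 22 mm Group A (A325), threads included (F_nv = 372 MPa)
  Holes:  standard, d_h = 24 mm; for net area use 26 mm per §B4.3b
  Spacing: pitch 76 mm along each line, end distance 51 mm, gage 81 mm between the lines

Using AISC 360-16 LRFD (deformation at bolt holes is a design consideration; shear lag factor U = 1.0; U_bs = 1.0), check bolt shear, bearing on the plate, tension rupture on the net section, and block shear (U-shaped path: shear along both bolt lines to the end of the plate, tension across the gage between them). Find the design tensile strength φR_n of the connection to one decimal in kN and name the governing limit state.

459.0 kN (net-section rupture governs)

Bolt shear: A_b = π(22)²/4 = 380.13 mm². φR_n = 0.75 × 372 × 380.13 × 8 × 2 = 1696.9 kN.
Bearing (10 mm plate, F_u = 450 MPa): end bolts L_c = 51 − 24/2 = 39, R_n = min(1.2×39×10×450, 2.4×22×10×450) = 210.6 kN/bolt; interior L_c = 76 − 24 = 52, R_n = 237.6 kN/bolt. φR_n = 0.75 × (2×210.6 + 6×237.6) = 1385.1 kN.
Tension rupture (net): A_n = (188 − 2×26)×10 = 1360 mm² (U = 1.0, A_e = A_n). φR_n = 0.75 × 450 × 1360 = 459.0 kN.
Block shear: shear path 2×[51+3×76] = 2×279 mm, A_gv = 5580, A_nv = 2×(279 − 3.5×26)×10 = 3760 mm²; tension across gage: (81 − 1×26)×10 = 550 mm². R_n = min(0.6×450×3760, 0.6×345×5580) + 1.0×450×550 = min(1015.2, 1155.1) + 247.5 = 1262.7 kN. φR_n = 0.75 × 1262.7 = 947.0 kN.
Governing: min(1696.9, 1385.1, 459.0, 947.0) = 459.0 kN → net-section rupture.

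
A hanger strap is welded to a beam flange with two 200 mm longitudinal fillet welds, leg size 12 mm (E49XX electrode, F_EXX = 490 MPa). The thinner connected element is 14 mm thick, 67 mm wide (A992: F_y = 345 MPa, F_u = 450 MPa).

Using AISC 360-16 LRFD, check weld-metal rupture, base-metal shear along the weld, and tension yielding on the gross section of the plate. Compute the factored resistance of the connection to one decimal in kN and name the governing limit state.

Weld metal: throat = 0.707×12 = 8.484 mm, L = 2×200 = 400 mm. φR_n = 0.75 × 0.6 × 490 × 8.484 × 400 = 748.3 kN.
Base metal shear (14 mm plate): yield φR_n = 1.0×0.6×345×14×400 = 1159.2 kN; rupture φR_n = 0.75×0.6×450×14×400 = 1134.0 kN; take 1134.0 kN (rupture).
Tension yield (gross): A_g = 67×14 = 938 mm². φR_n = 0.90 × 345 × 938 = 291.2 kN.
Governing: min(748.3, 1134.0, 291.2) = 291.2 kN → gross-section yield.

291.2 kN (gross-section yield governs)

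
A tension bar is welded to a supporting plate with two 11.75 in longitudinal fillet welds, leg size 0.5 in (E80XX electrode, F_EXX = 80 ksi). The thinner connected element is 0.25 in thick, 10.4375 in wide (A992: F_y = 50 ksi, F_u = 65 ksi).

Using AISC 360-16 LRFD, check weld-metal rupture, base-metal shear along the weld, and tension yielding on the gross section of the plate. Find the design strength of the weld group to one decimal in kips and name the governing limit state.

117.4 kips (gross-section yield governs)

Weld metal: throat = 0.707×0.5 = 0.3535 in, L = 2×11.75 = 23.5 in. φR_n = 0.75 × 0.6 × 80 × 0.3535 × 23.5 = 299.1 kips.
Base metal shear (0.25 in plate): yield φR_n = 1.0×0.6×50×0.25×23.5 = 176.3 kips; rupture φR_n = 0.75×0.6×65×0.25×23.5 = 171.8 kips; take 171.8 kips (rupture).
Tension yield (gross): A_g = 10.4375×0.25 = 2.6094 in². φR_n = 0.90 × 50 × 2.6094 = 117.4 kips.
Governing: min(299.1, 171.8, 117.4) = 117.4 kips → gross-section yield.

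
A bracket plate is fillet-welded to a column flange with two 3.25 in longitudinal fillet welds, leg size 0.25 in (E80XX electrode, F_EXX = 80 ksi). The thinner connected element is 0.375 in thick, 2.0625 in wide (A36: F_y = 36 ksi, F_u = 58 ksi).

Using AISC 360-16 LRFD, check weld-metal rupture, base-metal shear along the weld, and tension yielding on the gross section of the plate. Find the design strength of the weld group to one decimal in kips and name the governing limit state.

Weld metal: throat = 0.707×0.25 = 0.17675 in, L = 2×3.25 = 6.5 in. φR_n = 0.75 × 0.6 × 80 × 0.17675 × 6.5 = 41.4 kips.
Base metal shear (0.375 in plate): yield φR_n = 1.0×0.6×36×0.375×6.5 = 52.7 kips; rupture φR_n = 0.75×0.6×58×0.375×6.5 = 63.6 kips; take 52.7 kips (yield).
Tension yield (gross): A_g = 2.0625×0.375 = 0.77344 in². φR_n = 0.90 × 36 × 0.77344 = 25.1 kips.
Governing: min(41.4, 52.7, 25.1) = 25.1 kips → gross-section yield.

25.1 kips (gross-section yield governs)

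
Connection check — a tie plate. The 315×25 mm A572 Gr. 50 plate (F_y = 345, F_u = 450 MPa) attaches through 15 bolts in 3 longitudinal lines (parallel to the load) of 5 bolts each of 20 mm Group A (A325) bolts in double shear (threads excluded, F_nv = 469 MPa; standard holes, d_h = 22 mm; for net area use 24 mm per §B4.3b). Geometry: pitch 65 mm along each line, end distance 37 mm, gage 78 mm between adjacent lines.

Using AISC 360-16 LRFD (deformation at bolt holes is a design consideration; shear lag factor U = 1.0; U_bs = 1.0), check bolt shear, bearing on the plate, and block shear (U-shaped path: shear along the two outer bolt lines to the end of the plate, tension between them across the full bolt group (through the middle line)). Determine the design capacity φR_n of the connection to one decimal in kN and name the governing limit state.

Bolt shear: A_b = π(20)²/4 = 314.16 mm². φR_n = 0.75 × 469 × 314.16 × 15 × 2 = 3315.2 kN.
Bearing (25 mm plate, F_u = 450 MPa): end bolts L_c = 37 − 22/2 = 26, R_n = min(1.2×26×25×450, 2.4×20×25×450) = 351 kN/bolt; interior L_c = 65 − 22 = 43, R_n = 540 kN/bolt. φR_n = 0.75 × (3×351 + 12×540) = 5649.8 kN.
Block shear: shear path 2×[37+4×65] = 2×297 mm, A_gv = 14850, A_nv = 2×(297 − 4.5×24)×25 = 9450 mm²; tension across gage: (156 − 2×24)×25 = 2700 mm². R_n = min(0.6×450×9450, 0.6×345×14850) + 1.0×450×2700 = min(2551.5, 3074) + 1215 = 3766.5 kN. φR_n = 0.75 × 3766.5 = 2824.9 kN.
Governing: min(3315.2, 5649.8, 2824.9) = 2824.9 kN → block shear.

2824.9 kN (block shear governs)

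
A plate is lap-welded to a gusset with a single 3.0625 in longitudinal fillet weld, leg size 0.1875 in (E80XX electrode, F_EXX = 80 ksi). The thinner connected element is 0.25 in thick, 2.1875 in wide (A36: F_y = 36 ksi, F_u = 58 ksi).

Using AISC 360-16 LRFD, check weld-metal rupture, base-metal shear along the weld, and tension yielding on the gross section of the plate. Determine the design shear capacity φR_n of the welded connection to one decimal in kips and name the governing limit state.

Weld metal: throat = 0.707×0.1875 = 0.13256 in, L = 3.0625 in. φR_n = 0.75 × 0.6 × 80 × 0.13256 × 3.0625 = 14.6 kips.
Base metal shear (0.25 in plate): yield φR_n = 1.0×0.6×36×0.25×3.0625 = 16.5 kips; rupture φR_n = 0.75×0.6×58×0.25×3.0625 = 20.0 kips; take 16.5 kips (yield).
Tension yield (gross): A_g = 2.1875×0.25 = 0.54688 in². φR_n = 0.90 × 36 × 0.54688 = 17.7 kips.
Governing: min(14.6, 16.5, 17.7) = 14.6 kips → weld metal.

14.6 kips (weld metal governs)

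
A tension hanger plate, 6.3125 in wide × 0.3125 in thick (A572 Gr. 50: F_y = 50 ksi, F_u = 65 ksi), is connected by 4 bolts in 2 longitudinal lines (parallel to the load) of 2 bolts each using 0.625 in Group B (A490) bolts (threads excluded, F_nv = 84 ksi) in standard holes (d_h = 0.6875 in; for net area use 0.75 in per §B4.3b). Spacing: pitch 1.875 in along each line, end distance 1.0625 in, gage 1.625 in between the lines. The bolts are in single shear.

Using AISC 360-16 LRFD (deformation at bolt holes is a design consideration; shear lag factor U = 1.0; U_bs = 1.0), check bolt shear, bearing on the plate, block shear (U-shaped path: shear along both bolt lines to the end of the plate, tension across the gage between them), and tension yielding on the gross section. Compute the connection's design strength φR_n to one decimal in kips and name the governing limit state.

46.5 kips (block shear governs)

Bolt shear: A_b = π(0.625)²/4 = 0.3068 in². φR_n = 0.75 × 84 × 0.3068 × 4 × 1 = 77.3 kips.
Bearing (0.3125 in plate, F_u = 65 ksi): end bolts L_c = 1.0625 − 0.6875/2 = 0.71875, R_n = min(1.2×0.71875×0.3125×65, 2.4×0.625×0.3125×65) = 17.52 kips/bolt; interior L_c = 1.875 − 0.6875 = 1.1875, R_n = 28.945 kips/bolt. φR_n = 0.75 × (2×17.52 + 2×28.945) = 69.7 kips.
Block shear: shear path 2×[1.0625+1×1.875] = 2×2.9375 in, A_gv = 1.8359, A_nv = 2×(2.9375 − 1.5×0.75)×0.3125 = 1.1328 in²; tension across gage: (1.625 − 1×0.75)×0.3125 = 0.27344 in². R_n = min(0.6×65×1.1328, 0.6×50×1.8359) + 1.0×65×0.27344 = min(44.179, 55.077) + 17.774 = 61.953 kips. φR_n = 0.75 × 61.953 = 46.5 kips.
Tension yield (gross): A_g = 6.3125×0.3125 = 1.9727 in². φR_n = 0.90 × 50 × 1.9727 = 88.8 kips.
Governing: min(77.3, 69.7, 46.5, 88.8) = 46.5 kips → block shear.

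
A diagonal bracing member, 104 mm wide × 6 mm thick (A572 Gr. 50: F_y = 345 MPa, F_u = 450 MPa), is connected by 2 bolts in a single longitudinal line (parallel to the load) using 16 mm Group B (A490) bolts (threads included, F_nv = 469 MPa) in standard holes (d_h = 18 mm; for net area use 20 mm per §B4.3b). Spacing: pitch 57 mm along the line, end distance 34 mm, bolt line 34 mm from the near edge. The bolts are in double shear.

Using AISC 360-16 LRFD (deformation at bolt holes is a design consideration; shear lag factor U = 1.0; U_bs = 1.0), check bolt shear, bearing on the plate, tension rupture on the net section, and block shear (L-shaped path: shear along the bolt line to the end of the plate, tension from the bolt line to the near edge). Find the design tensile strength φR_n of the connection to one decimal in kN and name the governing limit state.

Bolt shear: A_b = π(16)²/4 = 201.06 mm². φR_n = 0.75 × 469 × 201.06 × 2 × 2 = 282.9 kN.
Bearing (6 mm plate, F_u = 450 MPa): end bolts L_c = 34 − 18/2 = 25, R_n = min(1.2×25×6×450, 2.4×16×6×450) = 81 kN/bolt; interior L_c = 57 − 18 = 39, R_n = 103.68 kN/bolt. φR_n = 0.75 × (1×81 + 1×103.68) = 138.5 kN.
Tension rupture (net): A_n = (104 − 1×20)×6 = 504 mm² (U = 1.0, A_e = A_n). φR_n = 0.75 × 450 × 504 = 170.1 kN.
Block shear: shear path 1×[34+1×57] = 1×91 mm, A_gv = 546, A_nv = 1×(91 − 1.5×20)×6 = 366 mm²; tension to near edge: (34 − 0.5×20)×6 = 144 mm². R_n = min(0.6×450×366, 0.6×345×546) + 1.0×450×144 = min(98.82, 113.02) + 64.8 = 163.62 kN. φR_n = 0.75 × 163.62 = 122.7 kN.
Governing: min(282.9, 138.5, 170.1, 122.7) = 122.7 kN → block shear.

122.7 kN (block shear governs)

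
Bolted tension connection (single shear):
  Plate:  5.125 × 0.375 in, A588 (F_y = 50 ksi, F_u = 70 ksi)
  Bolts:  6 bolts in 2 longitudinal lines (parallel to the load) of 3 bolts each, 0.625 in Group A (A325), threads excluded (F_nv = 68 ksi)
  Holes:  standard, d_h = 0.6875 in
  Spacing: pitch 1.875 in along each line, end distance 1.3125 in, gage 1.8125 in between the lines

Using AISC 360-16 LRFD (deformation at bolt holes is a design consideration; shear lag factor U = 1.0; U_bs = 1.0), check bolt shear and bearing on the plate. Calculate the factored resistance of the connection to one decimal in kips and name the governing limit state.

Bolt shear: A_b = π(0.625)²/4 = 0.3068 in². φR_n = 0.75 × 68 × 0.3068 × 6 × 1 = 93.9 kips.
Bearing (0.375 in plate, F_u = 70 ksi): end bolts L_c = 1.3125 − 0.6875/2 = 0.96875, R_n = min(1.2×0.96875×0.375×70, 2.4×0.625×0.375×70) = 30.516 kips/bolt; interior L_c = 1.875 − 0.6875 = 1.1875, R_n = 37.406 kips/bolt. φR_n = 0.75 × (2×30.516 + 4×37.406) = 158.0 kips.
Governing: min(93.9, 158.0) = 93.9 kips → bolt shear.

93.9 kips (bolt shear governs)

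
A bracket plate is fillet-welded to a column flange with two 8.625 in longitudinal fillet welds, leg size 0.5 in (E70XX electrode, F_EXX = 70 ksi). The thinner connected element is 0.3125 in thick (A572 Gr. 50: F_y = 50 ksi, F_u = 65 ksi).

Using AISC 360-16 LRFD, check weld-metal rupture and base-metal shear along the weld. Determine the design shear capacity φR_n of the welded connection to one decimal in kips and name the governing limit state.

157.7 kips (base-metal shear governs)

Weld metal: throat = 0.707×0.5 = 0.3535 in, L = 2×8.625 = 17.25 in. φR_n = 0.75 × 0.6 × 70 × 0.3535 × 17.25 = 192.1 kips.
Base metal shear (0.3125 in plate): yield φR_n = 1.0×0.6×50×0.3125×17.25 = 161.7 kips; rupture φR_n = 0.75×0.6×65×0.3125×17.25 = 157.7 kips; take 157.7 kips (rupture).
Governing: min(192.1, 157.7) = 157.7 kips → base-metal shear.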